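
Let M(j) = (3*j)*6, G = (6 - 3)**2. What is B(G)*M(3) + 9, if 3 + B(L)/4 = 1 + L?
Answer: 1521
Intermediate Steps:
G = 9 (G = 3**2 = 9)
B(L) = -8 + 4*L (B(L) = -12 + 4*(1 + L) = -12 + (4 + 4*L) = -8 + 4*L)
M(j) = 18*j
B(G)*M(3) + 9 = (-8 + 4*9)*(18*3) + 9 = (-8 + 36)*54 + 9 = 28*54 + 9 = 1512 + 9 = 1521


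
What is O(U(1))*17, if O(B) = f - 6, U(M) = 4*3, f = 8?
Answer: 34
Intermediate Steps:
U(M) = 12
O(B) = 2 (O(B) = 8 - 6 = 2)
O(U(1))*17 = 2*17 = 34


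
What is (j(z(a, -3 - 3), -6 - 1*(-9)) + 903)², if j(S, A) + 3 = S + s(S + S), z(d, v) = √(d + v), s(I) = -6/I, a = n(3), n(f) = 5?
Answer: 809984 + 7200*I ≈ 8.0998e+5 + 7200.0*I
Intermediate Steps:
a = 5
j(S, A) = -3 + S - 3/S (j(S, A) = -3 + (S - 6/(S + S)) = -3 + (S - 6*1/(2*S)) = -3 + (S - 3/S) = -3 + S - 3/S)
(j(z(a, -3 - 3), -6 - 1*(-9)) + 903)² = ((-3 + √(5 + (-3 - 3)) - 3/√(5 + (-3 - 3))) + 903)² = ((-3 + √(5 - 6) - 3/√(5 - 6)) + 903)² = ((-3 + √(-1) - 3*(-I)) + 903)² = ((-3 + I - 3*(-I)) + 903)² = ((-3 + I - (-3)*I) + 903)² = ((-3 + I + 3*I) + 903)² = ((-3 + 4*I) + 903)² = (900 + 4*I)²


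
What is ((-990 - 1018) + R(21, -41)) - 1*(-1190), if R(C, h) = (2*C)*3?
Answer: -692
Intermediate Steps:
R(C, h) = 6*C
((-990 - 1018) + R(21, -41)) - 1*(-1190) = ((-990 - 1018) + 6*21) - 1*(-1190) = (-2008 + 126) + 1190 = -1882 + 1190 = -692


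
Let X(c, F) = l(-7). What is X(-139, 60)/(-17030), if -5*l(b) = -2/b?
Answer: 1/298025 ≈ 3.3554e-6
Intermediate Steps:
l(b) = 2/(5*b) (l(b) = -(-2)/(5*b) = 2/(5*b))
X(c, F) = -2/35 (X(c, F) = (⅖)/(-7) = (⅖)*(-⅐) = -2/35)
X(-139, 60)/(-17030) = -2/35/(-17030) = -2/35*(-1/17030) = 1/298025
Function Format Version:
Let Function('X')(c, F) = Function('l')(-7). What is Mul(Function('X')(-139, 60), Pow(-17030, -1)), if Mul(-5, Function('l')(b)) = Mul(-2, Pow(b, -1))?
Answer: Rational(1, 298025) ≈ 3.3554e-6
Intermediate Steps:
Function('l')(b) = Mul(Rational(2, 5), Pow(b, -1)) (Function('l')(b) = Mul(Rational(-1, 5), Mul(-2, Pow(b, -1))) = Mul(Rational(2, 5), Pow(b, -1)))
Function('X')(c, F) = Rational(-2, 35) (Function('X')(c, F) = Mul(Rational(2, 5), Pow(-7, -1)) = Mul(Rational(2, 5), Rational(-1, 7)) = Rational(-2, 35))
Mul(Function('X')(-139, 60), Pow(-17030, -1)) = Mul(Rational(-2, 35), Pow(-17030, -1)) = Mul(Rational(-2, 35), Rational(-1, 17030)) = Rational(1, 298025)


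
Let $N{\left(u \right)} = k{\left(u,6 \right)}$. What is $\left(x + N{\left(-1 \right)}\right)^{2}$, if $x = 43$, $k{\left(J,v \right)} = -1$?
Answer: $1764$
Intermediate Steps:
$N{\left(u \right)} = -1$
$\left(x + N{\left(-1 \right)}\right)^{2} = \left(43 - 1\right)^{2} = 42^{2} = 1764$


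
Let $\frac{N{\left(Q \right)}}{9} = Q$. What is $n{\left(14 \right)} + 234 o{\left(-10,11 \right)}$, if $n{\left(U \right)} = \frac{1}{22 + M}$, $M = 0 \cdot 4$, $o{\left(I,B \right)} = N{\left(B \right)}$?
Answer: $\frac{509653}{22} \approx 23166.0$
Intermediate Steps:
$N{\left(Q \right)} = 9 Q$
$o{\left(I,B \right)} = 9 B$
$M = 0$
$n{\left(U \right)} = \frac{1}{22}$ ($n{\left(U \right)} = \frac{1}{22 + 0} = \frac{1}{22}$)
$n{\left(14 \right)} + 234 o{\left(-10,11 \right)} = \frac{1}{22} + 234 \cdot 9 \cdot 11 = \frac{1}{22} + 234 \cdot 99 = \frac{1}{22} + 23166 = \frac{509653}{22}$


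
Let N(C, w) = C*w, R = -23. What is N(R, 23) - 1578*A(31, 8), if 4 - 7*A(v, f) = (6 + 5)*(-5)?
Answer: -96805/7 ≈ -13829.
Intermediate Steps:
A(v, f) = 59/7 (A(v, f) = 4/7 - (6 + 5)*(-5)/7 = 4/7 - 11*(-5)/7 = 4/7 - ⅐*(-55) = 4/7 + 55/7 = 59/7)
N(R, 23) - 1578*A(31, 8) = -23*23 - 1578*59/7 = -529 - 93102/7 = -96805/7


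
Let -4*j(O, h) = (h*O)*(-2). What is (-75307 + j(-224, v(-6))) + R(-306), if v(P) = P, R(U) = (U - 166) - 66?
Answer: -75173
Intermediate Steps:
R(U) = -232 + U (R(U) = (-166 + U) - 66 = -232 + U)
j(O, h) = O*h/2 (j(O, h) = -h*O*(-2)/4 = -O*h*(-2)/4 = -(-1)*O*h/2 = O*h/2)
(-75307 + j(-224, v(-6))) + R(-306) = (-75307 + (½)*(-224)*(-6)) + (-232 - 306) = (-75307 + 672) - 538 = -74635 - 538 = -75173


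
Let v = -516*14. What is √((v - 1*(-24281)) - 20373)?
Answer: 2*I*√829 ≈ 57.585*I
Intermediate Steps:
v = -7224
√((v - 1*(-24281)) - 20373) = √((-7224 - 1*(-24281)) - 20373) = √((-7224 + 24281) - 20373) = √(17057 - 20373) = √(-3316) = 2*I*√829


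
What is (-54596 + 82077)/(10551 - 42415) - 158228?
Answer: -5041804473/31864 ≈ -1.5823e+5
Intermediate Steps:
(-54596 + 82077)/(10551 - 42415) - 158228 = 27481/(-31864) - 158228 = 27481*(-1/31864) - 158228 = -27481/31864 - 158228 = -5041804473/31864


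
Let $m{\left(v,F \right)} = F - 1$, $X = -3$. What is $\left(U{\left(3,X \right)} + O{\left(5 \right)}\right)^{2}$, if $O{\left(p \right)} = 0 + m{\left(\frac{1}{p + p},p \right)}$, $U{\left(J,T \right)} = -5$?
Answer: $1$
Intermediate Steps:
$m{\left(v,F \right)} = -1 + F$ ($m{\left(v,F \right)} = F - 1 = -1 + F$)
$O{\left(p \right)} = -1 + p$ ($O{\left(p \right)} = 0 + \left(-1 + p\right) = -1 + p$)
$\left(U{\left(3,X \right)} + O{\left(5 \right)}\right)^{2} = \left(-5 + \left(-1 + 5\right)\right)^{2} = \left(-5 + 4\right)^{2} = \left(-1\right)^{2} = 1$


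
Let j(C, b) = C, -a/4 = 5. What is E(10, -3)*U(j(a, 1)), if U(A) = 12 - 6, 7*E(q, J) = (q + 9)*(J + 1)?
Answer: -228/7 ≈ -32.571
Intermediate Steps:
a = -20 (a = -4*5 = -20)
E(q, J) = (1 + J)*(9 + q)/7 (E(q, J) = ((q + 9)*(J + 1))/7 = ((9 + q)*(1 + J))/7 = ((1 + J)*(9 + q))/7 = (1 + J)*(9 + q)/7)
U(A) = 6
E(10, -3)*U(j(a, 1)) = (9/7 + (1/7)*10 + (9/7)*(-3) + (1/7)*(-3)*10)*6 = (9/7 + 10/7 - 27/7 - 30/7)*6 = -38/7*6 = -228/7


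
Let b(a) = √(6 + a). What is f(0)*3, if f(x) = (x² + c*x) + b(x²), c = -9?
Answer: 3*√6 ≈ 7.3485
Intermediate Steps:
f(x) = x² + √(6 + x²) - 9*x (f(x) = (x² - 9*x) + √(6 + x²) = x² + √(6 + x²) - 9*x)
f(0)*3 = (0² + √(6 + 0²) - 9*0)*3 = (0 + √(6 + 0) + 0)*3 = (0 + √6 + 0)*3 = √6*3 = 3*√6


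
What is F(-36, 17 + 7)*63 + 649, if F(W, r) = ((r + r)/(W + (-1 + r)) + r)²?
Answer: 4500529/169 ≈ 26630.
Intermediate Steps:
F(W, r) = (r + 2*r/(-1 + W + r))² (F(W, r) = ((2*r)/(-1 + W + r) + r)² = (2*r/(-1 + W + r) + r)² = (r + 2*r/(-1 + W + r))²)
F(-36, 17 + 7)*63 + 649 = ((17 + 7)²*(1 - 36 + (17 + 7))²/(-1 - 36 + (17 + 7))²)*63 + 649 = (24²*(1 - 36 + 24)²/(-1 - 36 + 24)²)*63 + 649 = (576*(-11)²/(-13)²)*63 + 649 = (576*121*(1/169))*63 + 649 = (69696/169)*63 + 649 = 4390848/169 + 649 = 4500529/169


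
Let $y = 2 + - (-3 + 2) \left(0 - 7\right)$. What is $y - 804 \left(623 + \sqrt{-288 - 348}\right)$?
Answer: $-500897 - 1608 i \sqrt{159} \approx -5.009 \cdot 10^{5} - 20276.0 i$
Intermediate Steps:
$y = -5$ ($y = 2 + \left(-1\right) \left(-1\right) \left(-7\right) = 2 + 1 \left(-7\right) = 2 - 7 = -5$)
$y - 804 \left(623 + \sqrt{-288 - 348}\right) = -5 - 804 \left(623 + \sqrt{-288 - 348}\right) = -5 - 804 \left(623 + \sqrt{-636}\right) = -5 - 804 \left(623 + 2 i \sqrt{159}\right) = -5 - \left(500892 + 1608 i \sqrt{159}\right) = -500897 - 1608 i \sqrt{159}$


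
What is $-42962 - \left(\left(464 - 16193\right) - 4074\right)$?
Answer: $-23159$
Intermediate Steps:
$-42962 - \left(\left(464 - 16193\right) - 4074\right) = -42962 - \left(-15729 - 4074\right) = -42962 - -19803 = -42962 + 19803 = -23159$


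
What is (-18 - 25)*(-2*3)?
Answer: 258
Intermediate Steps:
(-18 - 25)*(-2*3) = -43*(-6) = 258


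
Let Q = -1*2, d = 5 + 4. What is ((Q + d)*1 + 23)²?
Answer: 900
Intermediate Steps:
d = 9
Q = -2
((Q + d)*1 + 23)² = ((-2 + 9)*1 + 23)² = (7*1 + 23)² = (7 + 23)² = 30² = 900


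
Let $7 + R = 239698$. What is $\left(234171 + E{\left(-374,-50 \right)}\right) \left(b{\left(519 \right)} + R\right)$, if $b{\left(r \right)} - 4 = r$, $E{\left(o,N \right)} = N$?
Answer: $56239141894$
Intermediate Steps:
$R = 239691$ ($R = -7 + 239698 = 239691$)
$b{\left(r \right)} = 4 + r$
$\left(234171 + E{\left(-374,-50 \right)}\right) \left(b{\left(519 \right)} + R\right) = \left(234171 - 50\right) \left(\left(4 + 519\right) + 239691\right) = 234121 \left(523 + 239691\right) = 234121 \cdot 240214 = 56239141894$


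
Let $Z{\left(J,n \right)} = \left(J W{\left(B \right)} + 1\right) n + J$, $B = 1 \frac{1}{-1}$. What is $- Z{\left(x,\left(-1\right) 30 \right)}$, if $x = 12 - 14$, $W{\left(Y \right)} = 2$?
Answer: $-88$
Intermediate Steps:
$B = -1$ ($B = 1 \left(-1\right) = -1$)
$x = -2$ ($x = 12 - 14 = -2$)
$Z{\left(J,n \right)} = J + n \left(1 + 2 J\right)$ ($Z{\left(J,n \right)} = \left(J 2 + 1\right) n + J = \left(2 J + 1\right) n + J = \left(1 + 2 J\right) n + J = n \left(1 + 2 J\right) + J = J + n \left(1 + 2 J\right)$)
$- Z{\left(x,\left(-1\right) 30 \right)} = - (-2 - 30 + 2 \left(-2\right) \left(\left(-1\right) 30\right)) = - (-2 - 30 + 2 \left(-2\right) \left(-30\right)) = - (-2 - 30 + 120) = \left(-1\right) 88 = -88$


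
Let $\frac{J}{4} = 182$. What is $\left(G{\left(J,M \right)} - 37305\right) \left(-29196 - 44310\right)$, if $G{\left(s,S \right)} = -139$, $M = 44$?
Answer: $2752358664$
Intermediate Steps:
$J = 728$ ($J = 4 \cdot 182 = 728$)
$\left(G{\left(J,M \right)} - 37305\right) \left(-29196 - 44310\right) = \left(-139 - 37305\right) \left(-29196 - 44310\right) = \left(-37444\right) \left(-73506\right) = 2752358664$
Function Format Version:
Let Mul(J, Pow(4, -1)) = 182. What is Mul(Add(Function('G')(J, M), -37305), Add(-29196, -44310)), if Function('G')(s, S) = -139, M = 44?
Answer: 2752358664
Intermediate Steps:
J = 728 (J = Mul(4, 182) = 728)
Mul(Add(Function('G')(J, M), -37305), Add(-29196, -44310)) = Mul(Add(-139, -37305), Add(-29196, -44310)) = Mul(-37444, -73506) = 2752358664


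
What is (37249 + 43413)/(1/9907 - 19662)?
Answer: -799118434/194791433 ≈ -4.1024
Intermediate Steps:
(37249 + 43413)/(1/9907 - 19662) = 80662/(1/9907 - 19662) = 80662/(-194791433/9907) = 80662*(-9907/194791433) = -799118434/194791433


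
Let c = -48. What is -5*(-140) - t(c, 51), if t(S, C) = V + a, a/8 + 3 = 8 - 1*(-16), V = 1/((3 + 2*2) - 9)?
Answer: 1065/2 ≈ 532.50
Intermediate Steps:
V = -1/2 (V = 1/((3 + 4) - 9) = 1/(7 - 9) = 1/(-2) = -1/2 ≈ -0.50000)
a = 168 (a = -24 + 8*(8 - 1*(-16)) = -24 + 8*(8 + 16) = -24 + 8*24 = -24 + 192 = 168)
t(S, C) = 335/2 (t(S, C) = -1/2 + 168 = 335/2)
-5*(-140) - t(c, 51) = -5*(-140) - 1*335/2 = 700 - 335/2 = 1065/2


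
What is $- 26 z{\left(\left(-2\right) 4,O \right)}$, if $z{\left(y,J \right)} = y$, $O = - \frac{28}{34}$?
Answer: $208$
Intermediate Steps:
$O = - \frac{14}{17}$ ($O = \left(-28\right) \frac{1}{34} = - \frac{14}{17} \approx -0.82353$)
$- 26 z{\left(\left(-2\right) 4,O \right)} = - 26 \left(\left(-2\right) 4\right) = \left(-26\right) \left(-8\right) = 208$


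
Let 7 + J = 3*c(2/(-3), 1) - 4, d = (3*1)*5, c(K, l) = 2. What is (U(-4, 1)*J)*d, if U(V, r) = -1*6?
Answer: 450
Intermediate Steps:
U(V, r) = -6
d = 15 (d = 3*5 = 15)
J = -5 (J = -7 + (3*2 - 4) = -7 + (6 - 4) = -7 + 2 = -5)
(U(-4, 1)*J)*d = -6*(-5)*15 = 30*15 = 450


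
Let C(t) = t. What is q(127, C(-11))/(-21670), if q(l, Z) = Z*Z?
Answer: -11/1970 ≈ -0.0055838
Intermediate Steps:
q(l, Z) = Z**2
q(127, C(-11))/(-21670) = (-11)**2/(-21670) = 121*(-1/21670) = -11/1970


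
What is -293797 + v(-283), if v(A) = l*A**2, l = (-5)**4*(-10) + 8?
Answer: -500209335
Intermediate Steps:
l = -6242 (l = 625*(-10) + 8 = -6250 + 8 = -6242)
v(A) = -6242*A**2
-293797 + v(-283) = -293797 - 6242*(-283)**2 = -293797 - 6242*80089 = -293797 - 499915538 = -500209335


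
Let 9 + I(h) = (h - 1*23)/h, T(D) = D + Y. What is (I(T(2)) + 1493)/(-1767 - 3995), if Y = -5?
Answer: -2239/8643 ≈ -0.25905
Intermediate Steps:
T(D) = -5 + D (T(D) = D - 5 = -5 + D)
I(h) = -9 + (-23 + h)/h (I(h) = -9 + (h - 1*23)/h = -9 + (h - 23)/h = -9 + (-23 + h)/h)
(I(T(2)) + 1493)/(-1767 - 3995) = ((-8 - 23/(-5 + 2)) + 1493)/(-1767 - 3995) = ((-8 - 23/(-3)) + 1493)/(-5762) = ((-8 - 23*(-⅓)) + 1493)*(-1/5762) = ((-8 + 23/3) + 1493)*(-1/5762) = (-⅓ + 1493)*(-1/5762) = (4478/3)*(-1/5762) = -2239/8643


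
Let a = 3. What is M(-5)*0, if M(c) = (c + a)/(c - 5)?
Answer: 0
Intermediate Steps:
M(c) = (3 + c)/(-5 + c) (M(c) = (c + 3)/(c - 5) = (3 + c)/(-5 + c))
M(-5)*0 = ((3 - 5)/(-5 - 5))*0 = (-2/(-10))*0 = -1/10*(-2)*0 = (1/5)*0 = 0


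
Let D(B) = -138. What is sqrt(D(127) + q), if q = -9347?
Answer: I*sqrt(9485) ≈ 97.391*I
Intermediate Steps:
sqrt(D(127) + q) = sqrt(-138 - 9347) = sqrt(-9485) = I*sqrt(9485)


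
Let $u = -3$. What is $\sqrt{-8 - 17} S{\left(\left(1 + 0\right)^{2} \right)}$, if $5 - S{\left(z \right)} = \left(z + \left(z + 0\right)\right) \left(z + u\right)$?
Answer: $45 i \approx 45.0 i$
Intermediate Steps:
$S{\left(z \right)} = 5 - 2 z \left(-3 + z\right)$ ($S{\left(z \right)} = 5 - \left(z + \left(z + 0\right)\right) \left(z - 3\right) = 5 - \left(z + z\right) \left(-3 + z\right) = 5 - 2 z \left(-3 + z\right)$)
$\sqrt{-8 - 17} S{\left(\left(1 + 0\right)^{2} \right)} = \sqrt{-8 - 17} \left(5 - 2 \left(\left(1 + 0\right)^{2}\right)^{2} + 6 \left(1 + 0\right)^{2}\right) = \sqrt{-25} \left(5 - 2 \left(1^{2}\right)^{2} + 6 \cdot 1^{2}\right) = 5 i \left(5 - 2 \cdot 1^{2} + 6 \cdot 1\right) = 5 i \left(5 - 2 + 6\right) = 5 i 9 = 45 i$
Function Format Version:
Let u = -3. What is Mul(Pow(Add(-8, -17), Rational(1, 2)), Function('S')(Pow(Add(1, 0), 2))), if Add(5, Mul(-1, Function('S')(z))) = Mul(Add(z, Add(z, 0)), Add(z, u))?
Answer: Mul(45, I) ≈ Mul(45.000, I)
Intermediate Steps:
Function('S')(z) = Add(5, Mul(-2, z, Add(-3, z))) (Function('S')(z) = Add(5, Mul(-1, Mul(Add(z, Add(z, 0)), Add(z, -3)))) = Add(5, Mul(-1, Mul(Add(z, z), Add(-3, z)))) = Add(5, Mul(-1, Mul(Mul(2, z), Add(-3, z)))) = Add(5, Mul(-1, Mul(2, z, Add(-3, z)))) = Add(5, Mul(-2, z, Add(-3, z))))
Mul(Pow(Add(-8, -17), Rational(1, 2)), Function('S')(Pow(Add(1, 0), 2))) = Mul(Pow(Add(-8, -17), Rational(1, 2)), Add(5, Mul(-2, Pow(Pow(Add(1, 0), 2), 2)), Mul(6, Pow(Add(1, 0), 2)))) = Mul(Pow(-25, Rational(1, 2)), Add(5, Mul(-2, Pow(Pow(1, 2), 2)), Mul(6, Pow(1, 2)))) = Mul(Mul(5, I), Add(5, Mul(-2, Pow(1, 2)), Mul(6, 1))) = Mul(Mul(5, I), Add(5, Mul(-2, 1), 6)) = Mul(Mul(5, I), Add(5, -2, 6)) = Mul(Mul(5, I), 9) = Mul(45, I)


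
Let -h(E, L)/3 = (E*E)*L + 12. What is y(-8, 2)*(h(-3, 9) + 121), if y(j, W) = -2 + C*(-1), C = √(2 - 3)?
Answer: 316 + 158*I ≈ 316.0 + 158.0*I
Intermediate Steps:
C = I (C = √(-1) = I ≈ 1.0*I)
y(j, W) = -2 - I (y(j, W) = -2 + I*(-1) = -2 - I)
h(E, L) = -36 - 3*L*E² (h(E, L) = -3*((E*E)*L + 12) = -3*(E²*L + 12) = -3*(L*E² + 12) = -3*(12 + L*E²) = -36 - 3*L*E²)
y(-8, 2)*(h(-3, 9) + 121) = (-2 - I)*((-36 - 3*9*(-3)²) + 121) = (-2 - I)*((-36 - 3*9*9) + 121) = (-2 - I)*((-36 - 243) + 121) = (-2 - I)*(-279 + 121) = (-2 - I)*(-158) = 316 + 158*I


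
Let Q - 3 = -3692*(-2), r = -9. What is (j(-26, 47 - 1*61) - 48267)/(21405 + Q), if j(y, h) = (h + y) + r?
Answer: -12079/7198 ≈ -1.6781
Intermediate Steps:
j(y, h) = -9 + h + y (j(y, h) = (h + y) - 9 = -9 + h + y)
Q = 7387 (Q = 3 - 3692*(-2) = 3 + 7384 = 7387)
(j(-26, 47 - 1*61) - 48267)/(21405 + Q) = ((-9 + (47 - 1*61) - 26) - 48267)/(21405 + 7387) = ((-9 + (47 - 61) - 26) - 48267)/28792 = ((-9 - 14 - 26) - 48267)*(1/28792) = (-49 - 48267)*(1/28792) = -48316*1/28792 = -12079/7198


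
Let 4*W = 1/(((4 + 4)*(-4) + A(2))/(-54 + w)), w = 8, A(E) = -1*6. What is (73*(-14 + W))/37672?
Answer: -75993/2863072 ≈ -0.026542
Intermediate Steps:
A(E) = -6
W = 23/76 (W = 1/(4*((((4 + 4)*(-4) - 6)/(-54 + 8)))) = 1/(4*(((8*(-4) - 6)/(-46)))) = 1/(4*(((-32 - 6)*(-1/46)))) = 1/(4*((-38*(-1/46)))) = 1/(4*(19/23)) = (¼)*(23/19) = 23/76 ≈ 0.30263)
(73*(-14 + W))/37672 = (73*(-14 + 23/76))/37672 = (73*(-1041/76))*(1/37672) = -75993/76*1/37672 = -75993/2863072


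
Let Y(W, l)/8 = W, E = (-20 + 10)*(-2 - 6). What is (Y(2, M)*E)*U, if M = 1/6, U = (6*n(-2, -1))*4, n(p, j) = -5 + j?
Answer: -184320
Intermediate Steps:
E = 80 (E = -10*(-8) = 80)
U = -144 (U = (6*(-5 - 1))*4 = (6*(-6))*4 = -36*4 = -144)
M = ⅙ ≈ 0.16667
Y(W, l) = 8*W
(Y(2, M)*E)*U = ((8*2)*80)*(-144) = (16*80)*(-144) = 1280*(-144) = -184320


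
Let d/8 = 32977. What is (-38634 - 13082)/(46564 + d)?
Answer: -1847/11085 ≈ -0.16662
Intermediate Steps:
d = 263816 (d = 8*32977 = 263816)
(-38634 - 13082)/(46564 + d) = (-38634 - 13082)/(46564 + 263816) = -51716/310380 = -51716*1/310380 = -1847/11085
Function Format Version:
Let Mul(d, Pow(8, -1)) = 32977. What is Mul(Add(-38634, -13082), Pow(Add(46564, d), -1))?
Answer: Rational(-1847, 11085) ≈ -0.16662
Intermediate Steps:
d = 263816 (d = Mul(8, 32977) = 263816)
Mul(Add(-38634, -13082), Pow(Add(46564, d), -1)) = Mul(Add(-38634, -13082), Pow(Add(46564, 263816), -1)) = Mul(-51716, Pow(310380, -1)) = Mul(-51716, Rational(1, 310380)) = Rational(-1847, 11085)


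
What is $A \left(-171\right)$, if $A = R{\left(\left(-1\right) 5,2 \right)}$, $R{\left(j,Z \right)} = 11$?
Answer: $-1881$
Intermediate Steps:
$A = 11$
$A \left(-171\right) = 11 \left(-171\right) = -1881$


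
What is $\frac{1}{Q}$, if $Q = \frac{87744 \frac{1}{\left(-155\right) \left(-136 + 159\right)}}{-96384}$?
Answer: $\frac{1789630}{457} \approx 3916.0$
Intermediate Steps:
$Q = \frac{457}{1789630}$ ($Q = \frac{87744}{\left(-155\right) 23} \left(- \frac{1}{96384}\right) = \frac{87744}{-3565} \left(- \frac{1}{96384}\right) = 87744 \left(- \frac{1}{3565}\right) \left(- \frac{1}{96384}\right) = \left(- \frac{87744}{3565}\right) \left(- \frac{1}{96384}\right) = \frac{457}{1789630} \approx 0.00025536$)
$\frac{1}{Q} = \frac{1}{\frac{457}{1789630}} = \frac{1789630}{457}$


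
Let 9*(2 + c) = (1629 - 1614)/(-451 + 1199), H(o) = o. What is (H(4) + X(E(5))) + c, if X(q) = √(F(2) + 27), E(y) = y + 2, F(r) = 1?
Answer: 4493/2244 + 2*√7 ≈ 7.2937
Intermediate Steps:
E(y) = 2 + y
X(q) = 2*√7 (X(q) = √(1 + 27) = √28 = 2*√7)
c = -4483/2244 (c = -2 + ((1629 - 1614)/(-451 + 1199))/9 = -2 + (15/748)/9 = -2 + (15*(1/748))/9 = -2 + (⅑)*(15/748) = -2 + 5/2244 = -4483/2244 ≈ -1.9978)
(H(4) + X(E(5))) + c = (4 + 2*√7) - 4483/2244 = 4493/2244 + 2*√7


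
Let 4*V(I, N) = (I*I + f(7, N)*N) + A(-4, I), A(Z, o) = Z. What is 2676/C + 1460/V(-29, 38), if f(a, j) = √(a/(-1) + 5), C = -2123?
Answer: 8494942908/1493439211 - 221920*I*√2/703457 ≈ 5.6882 - 0.44614*I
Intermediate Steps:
f(a, j) = √(5 - a) (f(a, j) = √(a*(-1) + 5) = √(-a + 5) = √(5 - a))
V(I, N) = -1 + I²/4 + I*N*√2/4 (V(I, N) = ((I*I + √(5 - 1*7)*N) - 4)/4 = ((I² + √(5 - 7)*N) - 4)/4 = ((I² + √(-2)*N) - 4)/4 = ((I² + (I*√2)*N) - 4)/4 = ((I² + I*N*√2) - 4)/4 = (-4 + I² + I*N*√2)/4 = -1 + I²/4 + I*N*√2/4)
2676/C + 1460/V(-29, 38) = 2676/(-2123) + 1460/(-1 + (¼)*(-29)² + (¼)*I*38*√2) = 2676*(-1/2123) + 1460/(-1 + (¼)*841 + 19*I*√2/2) = -2676/2123 + 1460/(-1 + 841/4 + 19*I*√2/2) = -2676/2123 + 1460/(837/4 + 19*I*√2/2)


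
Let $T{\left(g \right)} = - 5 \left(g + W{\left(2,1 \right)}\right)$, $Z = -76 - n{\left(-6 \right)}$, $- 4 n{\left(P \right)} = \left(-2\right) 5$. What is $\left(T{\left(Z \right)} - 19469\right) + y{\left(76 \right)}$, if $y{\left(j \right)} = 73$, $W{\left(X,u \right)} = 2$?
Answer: $- \frac{38027}{2} \approx -19014.0$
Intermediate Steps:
$n{\left(P \right)} = \frac{5}{2}$ ($n{\left(P \right)} = - \frac{\left(-2\right) 5}{4} = \left(- \frac{1}{4}\right) \left(-10\right) = \frac{5}{2}$)
$Z = - \frac{157}{2}$ ($Z = -76 - \frac{5}{2} = - \frac{157}{2} \approx -78.5$)
$T{\left(g \right)} = -10 - 5 g$ ($T{\left(g \right)} = - 5 \left(g + 2\right) = - 5 \left(2 + g\right) = -10 - 5 g$)
$\left(T{\left(Z \right)} - 19469\right) + y{\left(76 \right)} = \left(\left(-10 - - \frac{785}{2}\right) - 19469\right) + 73 = \left(\left(-10 + \frac{785}{2}\right) - 19469\right) + 73 = \left(\frac{765}{2} - 19469\right) + 73 = - \frac{38173}{2} + 73 = - \frac{38027}{2}$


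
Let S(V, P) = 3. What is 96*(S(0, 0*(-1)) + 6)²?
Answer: 7776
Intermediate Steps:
96*(S(0, 0*(-1)) + 6)² = 96*(3 + 6)² = 96*9² = 96*81 = 7776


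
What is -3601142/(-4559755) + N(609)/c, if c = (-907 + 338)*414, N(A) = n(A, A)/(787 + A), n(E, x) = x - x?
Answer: 3601142/4559755 ≈ 0.78977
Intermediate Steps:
n(E, x) = 0
N(A) = 0 (N(A) = 0/(787 + A) = 0)
c = -235566 (c = -569*414 = -235566)
-3601142/(-4559755) + N(609)/c = -3601142/(-4559755) + 0/(-235566) = -3601142*(-1/4559755) + 0*(-1/235566) = 3601142/4559755 + 0 = 3601142/4559755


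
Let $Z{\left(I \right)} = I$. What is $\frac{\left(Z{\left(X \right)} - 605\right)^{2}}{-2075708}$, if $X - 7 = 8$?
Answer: $- \frac{87025}{518927} \approx -0.1677$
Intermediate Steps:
$X = 15$ ($X = 7 + 8 = 15$)
$\frac{\left(Z{\left(X \right)} - 605\right)^{2}}{-2075708} = \frac{\left(15 - 605\right)^{2}}{-2075708} = \left(-590\right)^{2} \left(- \frac{1}{2075708}\right) = 348100 \left(- \frac{1}{2075708}\right) = - \frac{87025}{518927}$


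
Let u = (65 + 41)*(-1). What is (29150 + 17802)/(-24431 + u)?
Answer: -46952/24537 ≈ -1.9135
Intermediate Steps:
u = -106 (u = 106*(-1) = -106)
(29150 + 17802)/(-24431 + u) = (29150 + 17802)/(-24431 - 106) = 46952/(-24537) = 46952*(-1/24537) = -46952/24537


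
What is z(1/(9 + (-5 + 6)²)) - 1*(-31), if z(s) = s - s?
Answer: 31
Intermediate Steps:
z(s) = 0
z(1/(9 + (-5 + 6)²)) - 1*(-31) = 0 - 1*(-31) = 0 + 31 = 31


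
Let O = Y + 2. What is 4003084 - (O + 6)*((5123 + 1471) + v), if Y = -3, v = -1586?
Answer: 3978044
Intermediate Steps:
O = -1 (O = -3 + 2 = -1)
4003084 - (O + 6)*((5123 + 1471) + v) = 4003084 - (-1 + 6)*((5123 + 1471) - 1586) = 4003084 - 5*(6594 - 1586) = 4003084 - 5*5008 = 4003084 - 1*25040 = 4003084 - 25040 = 3978044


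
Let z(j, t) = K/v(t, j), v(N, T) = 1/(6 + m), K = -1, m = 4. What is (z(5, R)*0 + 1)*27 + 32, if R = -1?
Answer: 59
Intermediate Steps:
v(N, T) = 1/10 (v(N, T) = 1/(6 + 4) = 1/10)
z(j, t) = -10 (z(j, t) = -1/1/10 = -1*10 = -10)
(z(5, R)*0 + 1)*27 + 32 = (-10*0 + 1)*27 + 32 = (0 + 1)*27 + 32 = 1*27 + 32 = 27 + 32 = 59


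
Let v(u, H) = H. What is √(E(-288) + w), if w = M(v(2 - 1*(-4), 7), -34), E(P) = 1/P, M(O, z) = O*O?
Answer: √28222/24 ≈ 6.9998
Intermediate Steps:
M(O, z) = O²
w = 49 (w = 7² = 49)
√(E(-288) + w) = √(1/(-288) + 49) = √(-1/288 + 49) = √(14111/288) = √28222/24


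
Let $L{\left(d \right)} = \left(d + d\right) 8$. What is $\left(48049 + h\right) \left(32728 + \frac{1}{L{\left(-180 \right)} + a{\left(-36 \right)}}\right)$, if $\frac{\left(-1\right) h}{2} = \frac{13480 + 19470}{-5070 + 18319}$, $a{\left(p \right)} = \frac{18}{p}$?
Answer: $\frac{120016188681557806}{76327489} \approx 1.5724 \cdot 10^{9}$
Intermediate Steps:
$L{\left(d \right)} = 16 d$ ($L{\left(d \right)} = 2 d 8 = 16 d$)
$h = - \frac{65900}{13249}$ ($h = - 2 \frac{13480 + 19470}{-5070 + 18319} = - 2 \cdot \frac{32950}{13249} = - 2 \cdot 32950 \cdot \frac{1}{13249} = \left(-2\right) \frac{32950}{13249} = - \frac{65900}{13249} \approx -4.974$)
$\left(48049 + h\right) \left(32728 + \frac{1}{L{\left(-180 \right)} + a{\left(-36 \right)}}\right) = \left(48049 - \frac{65900}{13249}\right) \left(32728 + \frac{1}{16 \left(-180\right) + \frac{18}{-36}}\right) = \frac{636535301 \left(32728 + \frac{1}{-2880 + 18 \left(- \frac{1}{36}\right)}\right)}{13249} = \frac{636535301 \left(32728 + \frac{1}{-2880 - \frac{1}{2}}\right)}{13249} = \frac{636535301 \left(32728 + \frac{1}{- \frac{5761}{2}}\right)}{13249} = \frac{636535301 \left(32728 - \frac{2}{5761}\right)}{13249} = \frac{636535301}{13249} \cdot \frac{188546006}{5761} = \frac{120016188681557806}{76327489}$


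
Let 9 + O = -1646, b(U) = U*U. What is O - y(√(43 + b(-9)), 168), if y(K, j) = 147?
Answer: -1802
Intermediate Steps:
b(U) = U²
O = -1655 (O = -9 - 1646 = -1655)
O - y(√(43 + b(-9)), 168) = -1655 - 1*147 = -1655 - 147 = -1802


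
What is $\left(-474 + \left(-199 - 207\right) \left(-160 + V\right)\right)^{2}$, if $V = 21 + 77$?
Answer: $609991204$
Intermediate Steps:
$V = 98$
$\left(-474 + \left(-199 - 207\right) \left(-160 + V\right)\right)^{2} = \left(-474 + \left(-199 - 207\right) \left(-160 + 98\right)\right)^{2} = \left(-474 - -25172\right)^{2} = \left(-474 + 25172\right)^{2} = 24698^{2} = 609991204$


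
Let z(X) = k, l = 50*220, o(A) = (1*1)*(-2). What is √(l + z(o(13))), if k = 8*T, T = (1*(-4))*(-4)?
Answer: 2*√2782 ≈ 105.49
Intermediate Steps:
o(A) = -2 (o(A) = 1*(-2) = -2)
l = 11000
T = 16 (T = -4*(-4) = 16)
k = 128 (k = 8*16 = 128)
z(X) = 128
√(l + z(o(13))) = √(11000 + 128) = √11128 = 2*√2782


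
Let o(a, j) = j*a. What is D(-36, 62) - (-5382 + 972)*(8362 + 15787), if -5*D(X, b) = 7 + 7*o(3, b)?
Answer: 532484141/5 ≈ 1.0650e+8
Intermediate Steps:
o(a, j) = a*j
D(X, b) = -7/5 - 21*b/5 (D(X, b) = -(7 + 7*(3*b))/5 = -(7 + 21*b)/5 = -7/5 - 21*b/5)
D(-36, 62) - (-5382 + 972)*(8362 + 15787) = (-7/5 - 21/5*62) - (-5382 + 972)*(8362 + 15787) = (-7/5 - 1302/5) - (-4410)*24149 = -1309/5 - 1*(-106497090) = -1309/5 + 106497090 = 532484141/5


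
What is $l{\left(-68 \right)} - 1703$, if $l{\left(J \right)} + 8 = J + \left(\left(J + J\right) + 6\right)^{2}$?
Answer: $15121$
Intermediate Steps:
$l{\left(J \right)} = -8 + J + \left(6 + 2 J\right)^{2}$ ($l{\left(J \right)} = -8 + \left(J + \left(\left(J + J\right) + 6\right)^{2}\right) = -8 + \left(J + \left(2 J + 6\right)^{2}\right) = -8 + \left(J + \left(6 + 2 J\right)^{2}\right) = -8 + J + \left(6 + 2 J\right)^{2}$)
$l{\left(-68 \right)} - 1703 = \left(-8 - 68 + 4 \left(3 - 68\right)^{2}\right) - 1703 = \left(-8 - 68 + 4 \left(-65\right)^{2}\right) - 1703 = \left(-8 - 68 + 4 \cdot 4225\right) - 1703 = \left(-8 - 68 + 16900\right) - 1703 = 16824 - 1703 = 15121$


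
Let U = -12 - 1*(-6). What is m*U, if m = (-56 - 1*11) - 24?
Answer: 546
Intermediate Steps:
m = -91 (m = (-56 - 11) - 24 = -67 - 24 = -91)
U = -6 (U = -12 + 6 = -6)
m*U = -91*(-6) = 546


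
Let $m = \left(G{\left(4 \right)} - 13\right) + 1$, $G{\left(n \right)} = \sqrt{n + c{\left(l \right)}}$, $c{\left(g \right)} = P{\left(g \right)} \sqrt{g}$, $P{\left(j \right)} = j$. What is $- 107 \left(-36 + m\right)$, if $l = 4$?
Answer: $5136 - 214 \sqrt{3} \approx 4765.3$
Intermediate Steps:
$c{\left(g \right)} = g^{\frac{3}{2}}$ ($c{\left(g \right)} = g \sqrt{g} = g^{\frac{3}{2}}$)
$G{\left(n \right)} = \sqrt{8 + n}$ ($G{\left(n \right)} = \sqrt{n + 4^{\frac{3}{2}}} = \sqrt{n + 8} = \sqrt{8 + n}$)
$m = -12 + 2 \sqrt{3}$ ($m = \left(\sqrt{8 + 4} - 13\right) + 1 = \left(\sqrt{12} - 13\right) + 1 = \left(2 \sqrt{3} - 13\right) + 1 = \left(-13 + 2 \sqrt{3}\right) + 1 = -12 + 2 \sqrt{3} \approx -8.5359$)
$- 107 \left(-36 + m\right) = - 107 \left(-36 - \left(12 - 2 \sqrt{3}\right)\right) = - 107 \left(-48 + 2 \sqrt{3}\right) = 5136 - 214 \sqrt{3}$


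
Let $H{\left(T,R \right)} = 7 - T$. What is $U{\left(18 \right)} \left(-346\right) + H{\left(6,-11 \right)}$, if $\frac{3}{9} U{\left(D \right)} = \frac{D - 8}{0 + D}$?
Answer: $- \frac{1727}{3} \approx -575.67$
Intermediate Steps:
$U{\left(D \right)} = \frac{3 \left(-8 + D\right)}{D}$ ($U{\left(D \right)} = 3 \frac{D - 8}{0 + D} = 3 \frac{-8 + D}{D} = \frac{3 \left(-8 + D\right)}{D}$)
$U{\left(18 \right)} \left(-346\right) + H{\left(6,-11 \right)} = \left(3 - \frac{24}{18}\right) \left(-346\right) + \left(7 - 6\right) = \left(3 - \frac{4}{3}\right) \left(-346\right) + \left(7 - 6\right) = \left(3 - \frac{4}{3}\right) \left(-346\right) + 1 = \frac{5}{3} \left(-346\right) + 1 = - \frac{1730}{3} + 1 = - \frac{1727}{3}$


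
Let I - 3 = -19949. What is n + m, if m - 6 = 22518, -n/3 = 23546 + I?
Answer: 11724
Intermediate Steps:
I = -19946 (I = 3 - 19949 = -19946)
n = -10800 (n = -3*(23546 - 19946) = -3*3600 = -10800)
m = 22524 (m = 6 + 22518 = 22524)
n + m = -10800 + 22524 = 11724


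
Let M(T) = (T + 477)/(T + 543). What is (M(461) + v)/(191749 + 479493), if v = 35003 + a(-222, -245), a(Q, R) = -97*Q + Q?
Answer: 28270599/336963484 ≈ 0.083898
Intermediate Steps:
M(T) = (477 + T)/(543 + T)
a(Q, R) = -96*Q
v = 56315 (v = 35003 - 96*(-222) = 35003 + 21312 = 56315)
(M(461) + v)/(191749 + 479493) = ((477 + 461)/(543 + 461) + 56315)/(191749 + 479493) = (938/1004 + 56315)/671242 = ((1/1004)*938 + 56315)*(1/671242) = (469/502 + 56315)*(1/671242) = (28270599/502)*(1/671242) = 28270599/336963484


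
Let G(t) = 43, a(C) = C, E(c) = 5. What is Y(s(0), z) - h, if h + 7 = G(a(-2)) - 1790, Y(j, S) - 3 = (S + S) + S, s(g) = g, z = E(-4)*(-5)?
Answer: 1682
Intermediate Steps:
z = -25 (z = 5*(-5) = -25)
Y(j, S) = 3 + 3*S (Y(j, S) = 3 + ((S + S) + S) = 3 + (2*S + S) = 3 + 3*S)
h = -1754 (h = -7 + (43 - 1790) = -7 - 1747 = -1754)
Y(s(0), z) - h = (3 + 3*(-25)) - 1*(-1754) = (3 - 75) + 1754 = -72 + 1754 = 1682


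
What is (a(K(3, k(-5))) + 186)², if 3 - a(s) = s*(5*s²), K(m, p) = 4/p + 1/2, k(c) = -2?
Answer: 2712609/64 ≈ 42385.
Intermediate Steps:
K(m, p) = ½ + 4/p (K(m, p) = 4/p + 1*(½) = 4/p + ½ = ½ + 4/p)
a(s) = 3 - 5*s³ (a(s) = 3 - s*5*s² = 3 - 5*s³)
(a(K(3, k(-5))) + 186)² = ((3 - 5*(-(8 - 2)³/64)) + 186)² = ((3 - 5*((½)*(-½)*6)³) + 186)² = ((3 - 5*(-3/2)³) + 186)² = ((3 - 5*(-27/8)) + 186)² = ((3 + 135/8) + 186)² = (159/8 + 186)² = (1647/8)² = 2712609/64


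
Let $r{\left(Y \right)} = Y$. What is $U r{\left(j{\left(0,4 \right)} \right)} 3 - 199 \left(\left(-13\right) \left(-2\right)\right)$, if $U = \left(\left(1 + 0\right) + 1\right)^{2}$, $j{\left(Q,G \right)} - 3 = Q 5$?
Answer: $-5138$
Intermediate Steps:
$j{\left(Q,G \right)} = 3 + 5 Q$ ($j{\left(Q,G \right)} = 3 + Q 5 = 3 + 5 Q$)
$U = 4$ ($U = \left(1 + 1\right)^{2} = 2^{2} = 4$)
$U r{\left(j{\left(0,4 \right)} \right)} 3 - 199 \left(\left(-13\right) \left(-2\right)\right) = 4 \left(3 + 5 \cdot 0\right) 3 - 199 \left(\left(-13\right) \left(-2\right)\right) = 4 \left(3 + 0\right) 3 - 5174 = 4 \cdot 3 \cdot 3 - 5174 = 12 \cdot 3 - 5174 = 36 - 5174 = -5138$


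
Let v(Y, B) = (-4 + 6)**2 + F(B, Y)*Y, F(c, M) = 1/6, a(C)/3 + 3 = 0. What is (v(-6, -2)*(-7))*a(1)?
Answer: 189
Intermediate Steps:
a(C) = -9 (a(C) = -9 + 3*0 = -9 + 0 = -9)
F(c, M) = 1/6
v(Y, B) = 4 + Y/6 (v(Y, B) = (-4 + 6)**2 + Y/6 = 2**2 + Y/6 = 4 + Y/6)
(v(-6, -2)*(-7))*a(1) = ((4 + (1/6)*(-6))*(-7))*(-9) = ((4 - 1)*(-7))*(-9) = (3*(-7))*(-9) = -21*(-9) = 189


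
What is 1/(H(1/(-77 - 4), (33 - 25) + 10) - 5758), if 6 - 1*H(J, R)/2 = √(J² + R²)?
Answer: -1108809/6370966424 + 81*√2125765/108306429208 ≈ -0.00017295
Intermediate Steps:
H(J, R) = 12 - 2*√(J² + R²)
1/(H(1/(-77 - 4), (33 - 25) + 10) - 5758) = 1/((12 - 2*√((1/(-77 - 4))² + ((33 - 25) + 10)²)) - 5758) = 1/((12 - 2*√((1/(-81))² + (8 + 10)²)) - 5758) = 1/((12 - 2*√((-1/81)² + 18²)) - 5758) = 1/((12 - 2*√(1/6561 + 324)) - 5758) = 1/((12 - 2*√2125765/81) - 5758) = 1/(-5746 - 2*√2125765/81)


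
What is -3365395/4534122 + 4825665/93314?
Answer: 414732987925/8136481929 ≈ 50.972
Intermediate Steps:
-3365395/4534122 + 4825665/93314 = -3365395*1/4534122 + 4825665*(1/93314) = -3365395/4534122 + 371205/7178 = 414732987925/8136481929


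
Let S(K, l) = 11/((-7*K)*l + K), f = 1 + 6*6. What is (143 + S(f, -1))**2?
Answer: 1792590921/87616 ≈ 20460.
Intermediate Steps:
f = 37 (f = 1 + 36 = 37)
S(K, l) = 11/(K - 7*K*l) (S(K, l) = 11/(-7*K*l + K) = 11/(K - 7*K*l))
(143 + S(f, -1))**2 = (143 - 11/(37*(-1 + 7*(-1))))**2 = (143 - 11*1/37/(-1 - 7))**2 = (143 - 11*1/37/(-8))**2 = (143 - 11*1/37*(-1/8))**2 = (143 + 11/296)**2 = (42339/296)**2 = 1792590921/87616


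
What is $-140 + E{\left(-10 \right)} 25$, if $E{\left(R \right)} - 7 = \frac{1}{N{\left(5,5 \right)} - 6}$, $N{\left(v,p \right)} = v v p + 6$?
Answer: $\frac{176}{5} \approx 35.2$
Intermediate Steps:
$N{\left(v,p \right)} = 6 + p v^{2}$ ($N{\left(v,p \right)} = v^{2} p + 6 = p v^{2} + 6 = 6 + p v^{2}$)
$E{\left(R \right)} = \frac{876}{125}$ ($E{\left(R \right)} = 7 + \frac{1}{\left(6 + 5 \cdot 5^{2}\right) - 6} = 7 + \frac{1}{\left(6 + 5 \cdot 25\right) - 6} = 7 + \frac{1}{\left(6 + 125\right) - 6} = 7 + \frac{1}{131 - 6} = 7 + \frac{1}{125} = \frac{876}{125}$)
$-140 + E{\left(-10 \right)} 25 = -140 + \frac{876}{125} \cdot 25 = -140 + \frac{876}{5} = \frac{176}{5}$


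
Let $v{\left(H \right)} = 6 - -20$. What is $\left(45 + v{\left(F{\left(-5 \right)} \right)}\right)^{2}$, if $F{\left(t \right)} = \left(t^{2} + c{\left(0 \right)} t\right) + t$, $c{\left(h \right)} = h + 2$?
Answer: $5041$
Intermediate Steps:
$c{\left(h \right)} = 2 + h$
$F{\left(t \right)} = t^{2} + 3 t$ ($F{\left(t \right)} = \left(t^{2} + \left(2 + 0\right) t\right) + t = \left(t^{2} + 2 t\right) + t = t^{2} + 3 t$)
$v{\left(H \right)} = 26$ ($v{\left(H \right)} = 6 + 20 = 26$)
$\left(45 + v{\left(F{\left(-5 \right)} \right)}\right)^{2} = \left(45 + 26\right)^{2} = 71^{2} = 5041$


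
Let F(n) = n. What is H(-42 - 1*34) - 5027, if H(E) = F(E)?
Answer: -5103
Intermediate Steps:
H(E) = E
H(-42 - 1*34) - 5027 = (-42 - 1*34) - 5027 = (-42 - 34) - 5027 = -76 - 5027 = -5103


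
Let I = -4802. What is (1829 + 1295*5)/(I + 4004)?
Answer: -1384/133 ≈ -10.406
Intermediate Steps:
(1829 + 1295*5)/(I + 4004) = (1829 + 1295*5)/(-4802 + 4004) = (1829 + 6475)/(-798) = 8304*(-1/798) = -1384/133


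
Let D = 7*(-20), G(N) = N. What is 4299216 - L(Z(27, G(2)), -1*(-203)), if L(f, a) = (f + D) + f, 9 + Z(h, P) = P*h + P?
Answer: 4299262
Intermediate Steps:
D = -140
Z(h, P) = -9 + P + P*h (Z(h, P) = -9 + (P*h + P) = -9 + (P + P*h) = -9 + P + P*h)
L(f, a) = -140 + 2*f (L(f, a) = (f - 140) + f = (-140 + f) + f = -140 + 2*f)
4299216 - L(Z(27, G(2)), -1*(-203)) = 4299216 - (-140 + 2*(-9 + 2 + 2*27)) = 4299216 - (-140 + 2*(-9 + 2 + 54)) = 4299216 - (-140 + 2*47) = 4299216 - (-140 + 94) = 4299216 - 1*(-46) = 4299216 + 46 = 4299262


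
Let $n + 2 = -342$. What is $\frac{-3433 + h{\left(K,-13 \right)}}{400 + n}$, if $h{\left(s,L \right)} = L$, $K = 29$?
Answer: $- \frac{1723}{28} \approx -61.536$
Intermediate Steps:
$n = -344$ ($n = -2 - 342 = -344$)
$\frac{-3433 + h{\left(K,-13 \right)}}{400 + n} = \frac{-3433 - 13}{400 - 344} = - \frac{3446}{56} = \left(-3446\right) \frac{1}{56} = - \frac{1723}{28}$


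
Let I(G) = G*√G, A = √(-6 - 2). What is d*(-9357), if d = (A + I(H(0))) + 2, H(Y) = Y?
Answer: -18714 - 18714*I*√2 ≈ -18714.0 - 26466.0*I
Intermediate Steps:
A = 2*I*√2 (A = √(-8) = 2*I*√2 ≈ 2.8284*I)
I(G) = G^(3/2)
d = 2 + 2*I*√2 (d = (2*I*√2 + 0^(3/2)) + 2 = (2*I*√2 + 0) + 2 = 2*I*√2 + 2 = 2 + 2*I*√2 ≈ 2.0 + 2.8284*I)
d*(-9357) = (2 + 2*I*√2)*(-9357) = -18714 - 18714*I*√2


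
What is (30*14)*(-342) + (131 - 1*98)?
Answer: -143607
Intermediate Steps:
(30*14)*(-342) + (131 - 1*98) = 420*(-342) + (131 - 98) = -143640 + 33 = -143607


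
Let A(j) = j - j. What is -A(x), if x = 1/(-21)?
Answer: 0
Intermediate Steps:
x = -1/21 ≈ -0.047619
A(j) = 0
-A(x) = -1*0 = 0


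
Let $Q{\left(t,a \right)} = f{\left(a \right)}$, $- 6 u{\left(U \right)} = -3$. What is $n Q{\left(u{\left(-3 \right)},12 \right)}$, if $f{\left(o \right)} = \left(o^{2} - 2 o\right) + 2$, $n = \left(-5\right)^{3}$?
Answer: $-15250$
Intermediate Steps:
$u{\left(U \right)} = \frac{1}{2}$ ($u{\left(U \right)} = \left(- \frac{1}{6}\right) \left(-3\right) = \frac{1}{2}$)
$n = -125$
$f{\left(o \right)} = 2 + o^{2} - 2 o$
$Q{\left(t,a \right)} = 2 + a^{2} - 2 a$
$n Q{\left(u{\left(-3 \right)},12 \right)} = - 125 \left(2 + 12^{2} - 24\right) = - 125 \left(2 + 144 - 24\right) = \left(-125\right) 122 = -15250$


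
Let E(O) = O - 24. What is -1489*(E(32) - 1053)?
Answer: 1556005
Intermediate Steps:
E(O) = -24 + O
-1489*(E(32) - 1053) = -1489*((-24 + 32) - 1053) = -1489*(8 - 1053) = -1489*(-1045) = 1556005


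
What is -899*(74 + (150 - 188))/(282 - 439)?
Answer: 32364/157 ≈ 206.14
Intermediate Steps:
-899*(74 + (150 - 188))/(282 - 439) = -899/((-157/(74 - 38))) = -899/((-157/36)) = -899/((-157*1/36)) = -899/(-157/36) = -899*(-36/157) = 32364/157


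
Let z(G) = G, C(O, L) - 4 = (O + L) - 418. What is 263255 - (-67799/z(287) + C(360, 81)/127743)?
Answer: 460008528303/1745821 ≈ 2.6349e+5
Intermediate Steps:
C(O, L) = -414 + L + O (C(O, L) = 4 + ((O + L) - 418) = 4 + ((L + O) - 418) = 4 + (-418 + L + O) = -414 + L + O)
263255 - (-67799/z(287) + C(360, 81)/127743) = 263255 - (-67799/287 + (-414 + 81 + 360)/127743) = 263255 - (-67799*1/287 + 27*(1/127743)) = 263255 - (-67799/287 + 9/42581) = 263255 - 1*(-412420948/1745821) = 263255 + 412420948/1745821 = 460008528303/1745821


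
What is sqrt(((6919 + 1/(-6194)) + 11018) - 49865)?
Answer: I*sqrt(1224938032402)/6194 ≈ 178.68*I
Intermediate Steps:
sqrt(((6919 + 1/(-6194)) + 11018) - 49865) = sqrt(((6919 - 1/6194) + 11018) - 49865) = sqrt((42856285/6194 + 11018) - 49865) = sqrt(111101777/6194 - 49865) = sqrt(-197762033/6194) = I*sqrt(1224938032402)/6194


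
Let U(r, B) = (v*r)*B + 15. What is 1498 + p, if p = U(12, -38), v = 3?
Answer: 145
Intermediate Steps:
U(r, B) = 15 + 3*B*r (U(r, B) = (3*r)*B + 15 = 3*B*r + 15 = 15 + 3*B*r)
p = -1353 (p = 15 + 3*(-38)*12 = 15 - 1368 = -1353)
1498 + p = 1498 - 1353 = 145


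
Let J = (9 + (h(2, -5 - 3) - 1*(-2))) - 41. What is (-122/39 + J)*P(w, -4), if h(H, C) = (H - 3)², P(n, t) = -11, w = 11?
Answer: 13783/39 ≈ 353.41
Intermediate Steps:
h(H, C) = (-3 + H)²
J = -29 (J = (9 + ((-3 + 2)² - 1*(-2))) - 41 = (9 + ((-1)² + 2)) - 41 = (9 + (1 + 2)) - 41 = (9 + 3) - 41 = 12 - 41 = -29)
(-122/39 + J)*P(w, -4) = (-122/39 - 29)*(-11) = -1253/39*(-11) = 13783/39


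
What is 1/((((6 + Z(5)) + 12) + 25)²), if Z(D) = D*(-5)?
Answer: 1/324 ≈ 0.0030864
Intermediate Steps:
Z(D) = -5*D
1/((((6 + Z(5)) + 12) + 25)²) = 1/((((6 - 5*5) + 12) + 25)²) = 1/((((6 - 25) + 12) + 25)²) = 1/(((-19 + 12) + 25)²) = 1/((-7 + 25)²) = 1/(18²) = 1/324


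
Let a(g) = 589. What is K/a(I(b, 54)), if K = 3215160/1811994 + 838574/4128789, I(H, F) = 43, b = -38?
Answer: 2465701382966/734418297885279 ≈ 0.0033574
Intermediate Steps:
K = 2465701382966/1246890149211 (K = 3215160*(1/1811994) + 838574*(1/4128789) = 535860/301999 + 838574/4128789 = 2465701382966/1246890149211 ≈ 1.9775)
K/a(I(b, 54)) = (2465701382966/1246890149211)/589 = (2465701382966/1246890149211)*(1/589) = 2465701382966/734418297885279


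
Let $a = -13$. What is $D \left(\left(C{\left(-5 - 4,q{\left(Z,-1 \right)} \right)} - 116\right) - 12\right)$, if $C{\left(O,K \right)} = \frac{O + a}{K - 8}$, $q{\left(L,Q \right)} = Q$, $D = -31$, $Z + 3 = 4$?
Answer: $\frac{35030}{9} \approx 3892.2$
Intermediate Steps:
$Z = 1$ ($Z = -3 + 4 = 1$)
$C{\left(O,K \right)} = \frac{-13 + O}{-8 + K}$ ($C{\left(O,K \right)} = \frac{O - 13}{K - 8} = \frac{-13 + O}{-8 + K}$)
$D \left(\left(C{\left(-5 - 4,q{\left(Z,-1 \right)} \right)} - 116\right) - 12\right) = - 31 \left(\left(\frac{-13 - 9}{-8 - 1} - 116\right) - 12\right) = - 31 \left(\left(\frac{-13 - 9}{-9} - 116\right) - 12\right) = - 31 \left(\left(\left(- \frac{1}{9}\right) \left(-22\right) - 116\right) - 12\right) = - 31 \left(\left(\frac{22}{9} - 116\right) - 12\right) = - 31 \left(- \frac{1022}{9} - 12\right) = \left(-31\right) \left(- \frac{1130}{9}\right) = \frac{35030}{9}$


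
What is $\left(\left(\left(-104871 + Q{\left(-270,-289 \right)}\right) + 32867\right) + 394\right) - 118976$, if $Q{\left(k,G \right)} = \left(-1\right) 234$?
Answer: $-190820$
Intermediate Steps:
$Q{\left(k,G \right)} = -234$
$\left(\left(\left(-104871 + Q{\left(-270,-289 \right)}\right) + 32867\right) + 394\right) - 118976 = \left(\left(\left(-104871 - 234\right) + 32867\right) + 394\right) - 118976 = \left(\left(-105105 + 32867\right) + 394\right) - 118976 = \left(-72238 + 394\right) - 118976 = -71844 - 118976 = -190820$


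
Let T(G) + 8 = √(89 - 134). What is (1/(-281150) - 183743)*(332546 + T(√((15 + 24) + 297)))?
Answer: -8589347542523319/140575 - 154978033353*I*√5/281150 ≈ -6.1102e+10 - 1.2326e+6*I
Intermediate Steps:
T(G) = -8 + 3*I*√5 (T(G) = -8 + √(89 - 134) = -8 + √(-45) = -8 + 3*I*√5)
(1/(-281150) - 183743)*(332546 + T(√((15 + 24) + 297))) = (1/(-281150) - 183743)*(332546 + (-8 + 3*I*√5)) = (-1/281150 - 183743)*(332538 + 3*I*√5) = -51659344451*(332538 + 3*I*√5)/281150 = -8589347542523319/140575 - 154978033353*I*√5/281150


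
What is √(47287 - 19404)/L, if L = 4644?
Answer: √27883/4644 ≈ 0.035957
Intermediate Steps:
√(47287 - 19404)/L = √(47287 - 19404)/4644 = √27883*(1/4644) = √27883/4644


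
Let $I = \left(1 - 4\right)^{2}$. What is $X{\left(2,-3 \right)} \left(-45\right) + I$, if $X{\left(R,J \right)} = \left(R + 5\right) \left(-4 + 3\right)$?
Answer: $324$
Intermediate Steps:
$I = 9$ ($I = \left(-3\right)^{2} = 9$)
$X{\left(R,J \right)} = -5 - R$ ($X{\left(R,J \right)} = \left(5 + R\right) \left(-1\right) = -5 - R$)
$X{\left(2,-3 \right)} \left(-45\right) + I = \left(-5 - 2\right) \left(-45\right) + 9 = \left(-7\right) \left(-45\right) + 9 = 315 + 9 = 324$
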